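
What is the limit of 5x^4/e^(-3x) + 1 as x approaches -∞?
The quotient is an ∞/∞ indeterminate form as x → -∞.
Compare growth rates of the dominant terms (exponentials ≫ polynomials ≫ logarithms), or apply L'Hôpital's rule; the quotient → 0.
Adding the constant: 0 + 1 = 1. Limit = 1.

Final answer: 1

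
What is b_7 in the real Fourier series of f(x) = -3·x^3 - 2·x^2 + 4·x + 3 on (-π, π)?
b_7 = (1/π) ∫_{-π}^{π} f(x)·sin(7x) dx.
Evaluate the integral (use parity and integration by parts as needed): b_7 = 428/343 - 6·π^2/7.

Final answer: 428/343 - 6·π^2/7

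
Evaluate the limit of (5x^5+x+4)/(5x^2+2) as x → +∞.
This is an ∞/∞ indeterminate form as x → +∞.
Divide numerator and denominator by x^5 and let the lower-order terms vanish; the numerator's degree 5 exceeds the denominator's degree 2, so the quotient diverges.
Limit = ∞.

Final answer: ∞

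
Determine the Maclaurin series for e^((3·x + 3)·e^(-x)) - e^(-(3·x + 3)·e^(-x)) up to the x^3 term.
x^3·(e^(-3) + e^(3)) + x^2·(-3·e^(3)/2 - 3·e^(-3)/2) - e^(-3) + e^(3)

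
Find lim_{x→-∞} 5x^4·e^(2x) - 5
The product is a 0·∞ indeterminate form at x → -∞.
Rewrite the product as 5x^4 / e^(-2x) (an ∞/∞ form) and apply L'Hôpital, or use the standard hierarchy e^(2|x|) ≫ |x^4| as x → -∞.
The indeterminate product → 0, so the limit = -5.

Final answer: -5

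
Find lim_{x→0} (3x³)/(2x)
Both numerator and denominator → 0 as x → 0; this is a 0/0 indeterminate form.
Expand each to leading order near x = 0: numerator ~ 3·x^3, denominator ~ 2·x.
The limit of the ratio is 0.

Final answer: 0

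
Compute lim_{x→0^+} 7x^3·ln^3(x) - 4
The product is a 0·∞ indeterminate form at x → 0⁺.
Rewrite the product as 7·ln^3(x) / x^(-3) and apply L'Hôpital, or use the standard hierarchy x^(-3) ≫ |ln x|^3 as x → 0⁺.
The indeterminate product → 0, so the limit = -4.

Final answer: -4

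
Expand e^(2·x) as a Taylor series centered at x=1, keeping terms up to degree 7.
e^(2) + 2·e^(2)·(x - 1) + 2·e^(2)·(x - 1)^2 + 4·e^(2)·(x - 1)^3/3 + 2·e^(2)·(x - 1)^4/3 + 4·e^(2)·(x - 1)^5/15 + 4·e^(2)·(x - 1)^6/45 + 8·e^(2)·(x - 1)^7/315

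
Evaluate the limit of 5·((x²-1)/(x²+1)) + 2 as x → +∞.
Evaluate the dominant behaviour as x → +∞; each term tends to a finite value or vanishes.
Limit = 7.

Final answer: 7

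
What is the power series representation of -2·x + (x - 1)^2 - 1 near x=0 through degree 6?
x^2 - 4·x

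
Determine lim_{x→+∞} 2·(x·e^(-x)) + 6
Evaluate the dominant behaviour as x → +∞; each term tends to a finite value or vanishes.
Limit = 6.

Final answer: 6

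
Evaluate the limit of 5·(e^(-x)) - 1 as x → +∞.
Evaluate the dominant behaviour as x → +∞; each term tends to a finite value or vanishes.
Limit = -1.

Final answer: -1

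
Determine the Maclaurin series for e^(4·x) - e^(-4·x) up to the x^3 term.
64·x^3/3 + 8·x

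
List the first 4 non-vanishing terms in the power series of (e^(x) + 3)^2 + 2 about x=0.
7·x^3/3 + 5·x^2 + 8·x + 18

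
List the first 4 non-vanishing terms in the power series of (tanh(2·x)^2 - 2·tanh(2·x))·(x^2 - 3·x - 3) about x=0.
944·x^5/15 + 20·x^4 - 32·x^3 + 12·x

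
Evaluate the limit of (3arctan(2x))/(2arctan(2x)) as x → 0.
Both numerator and denominator → 0 as x → 0; this is a 0/0 indeterminate form.
Expand each to leading order near x = 0: numerator ~ 6·x, denominator ~ 4·x.
The limit of the ratio is 3/2.

Final answer: 3/2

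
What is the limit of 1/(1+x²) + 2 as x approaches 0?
Direct substitution at x = 0 gives 3.

Final answer: 3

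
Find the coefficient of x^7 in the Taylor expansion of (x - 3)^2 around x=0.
Expand to order 7: (x - 3)^2 = x^2 - 6·x + 9 + O(x^8).
The coefficient of x^7 is 0.

Final answer: 0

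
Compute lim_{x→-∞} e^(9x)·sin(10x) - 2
Evaluate the dominant behaviour as x → -∞; each term tends to a finite value or vanishes.
Limit = -2.

Final answer: -2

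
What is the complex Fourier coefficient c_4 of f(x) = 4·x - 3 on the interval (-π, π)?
Compute the real Fourier coefficients first: a_4 = 0, b_4 = -2.
Then c_4 = (a_4 − i·b_4)/2 = i.

Final answer: i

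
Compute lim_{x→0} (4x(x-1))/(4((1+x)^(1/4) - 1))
Both numerator and denominator → 0 as x → 0; this is a 0/0 indeterminate form.
Expand each to leading order near x = 0: numerator ~ -4·x, denominator ~ x.
The limit of the ratio is -4.

Final answer: -4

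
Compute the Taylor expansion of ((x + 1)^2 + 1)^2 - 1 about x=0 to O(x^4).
4·x^3 + 8·x^2 + 8·x + 3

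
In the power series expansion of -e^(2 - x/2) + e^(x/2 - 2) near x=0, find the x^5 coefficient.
Expand to order 5: -e^(2 - x/2) + e^(x/2 - 2) = x^5·(e^(-2)/3840 + e^(2)/3840) + x^4·(-e^(2)/384 + e^(-2)/384) + x^3·(e^(-2)/48 + e^(2)/48) + x^2·(-e^(2)/8 + e^(-2)/8) + x·(e^(-2)/2 + e^(2)/2) - e^(2) + e^(-2) + O(x^6).
The coefficient of x^5 is e^(-2)/3840 + e^(2)/3840.

Final answer: e^(-2)/3840 + e^(2)/3840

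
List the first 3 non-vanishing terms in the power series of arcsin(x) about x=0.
3·x^5/40 + x^3/6 + x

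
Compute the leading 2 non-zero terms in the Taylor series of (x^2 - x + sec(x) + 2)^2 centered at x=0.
9 - 6·x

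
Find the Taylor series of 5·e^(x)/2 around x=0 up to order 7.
x^7/2016 + x^6/288 + x^5/48 + 5·x^4/48 + 5·x^3/12 + 5·x^2/4 + 5·x/2 + 5/2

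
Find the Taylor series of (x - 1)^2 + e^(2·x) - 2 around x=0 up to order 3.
4·x^3/3 + 3·x^2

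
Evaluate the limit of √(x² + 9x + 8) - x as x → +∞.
This is an ∞ − ∞ indeterminate form.
Multiply and divide by the conjugate √(x²+9x + 8) + x; the x² terms cancel, leaving (9x + 8)/(√(x²+9x + 8)+x) → 9/2.
Limit = 9/2.

Final answer: 9/2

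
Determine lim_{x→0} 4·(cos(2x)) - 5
Direct substitution at x = 0 gives -1.

Final answer: -1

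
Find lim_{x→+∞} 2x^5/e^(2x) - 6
The quotient is an ∞/∞ indeterminate form as x → +∞.
The exponential denominator e^(2x) dominates the polynomial numerator (e^x ≫ x^5 as x → ∞), so the quotient → 0.
Adding the constant: 0 - 6 = -6. Limit = -6.

Final answer: -6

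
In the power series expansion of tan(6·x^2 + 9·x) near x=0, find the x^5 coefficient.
Expand to order 5: tan(6·x^2 + 9·x) = 40986·x^5/5 + 486·x^4 + 243·x^3 + 6·x^2 + 9·x + O(x^6).
The coefficient of x^5 is 40986/5.

Final answer: 40986/5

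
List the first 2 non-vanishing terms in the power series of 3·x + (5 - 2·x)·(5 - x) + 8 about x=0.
33 - 12·x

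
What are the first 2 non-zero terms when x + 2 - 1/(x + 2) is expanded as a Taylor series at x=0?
5·x/4 + 3/2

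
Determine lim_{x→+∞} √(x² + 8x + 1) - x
This is an ∞ − ∞ indeterminate form.
Multiply and divide by the conjugate √(x²+8x + 1) + x; the x² terms cancel, leaving (8x + 1)/(√(x²+8x + 1)+x) → 8/2 = 4.
Limit = 4.

Final answer: 4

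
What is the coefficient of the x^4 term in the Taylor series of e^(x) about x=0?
Expand to order 4: e^(x) = x^4/24 + x^3/6 + x^2/2 + x + 1 + O(x^5).
The coefficient of x^4 is 1/24.

Final answer: 1/24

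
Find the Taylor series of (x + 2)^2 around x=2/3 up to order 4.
64/9 + 16·(x - 2/3)/3 + (x - 2/3)^2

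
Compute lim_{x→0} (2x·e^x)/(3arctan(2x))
Both numerator and denominator → 0 as x → 0; this is a 0/0 indeterminate form.
Expand each to leading order near x = 0: numerator ~ 2·x, denominator ~ 6·x.
The limit of the ratio is 1/3.

Final answer: 1/3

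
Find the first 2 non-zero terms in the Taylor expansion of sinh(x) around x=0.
x^3/6 + x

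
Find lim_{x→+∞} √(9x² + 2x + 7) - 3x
As x → +∞: multiply by the conjugate to get (2x+7)/(√(9x²+2x+7)+3x); the denominator ~ 6x, so the limit is 2/6 = 1/3.
Limit = 1/3.

Final answer: 1/3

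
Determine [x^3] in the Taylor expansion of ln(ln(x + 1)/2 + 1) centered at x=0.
Expand to order 3: ln(ln(x + 1)/2 + 1) = x^3/3 - 3·x^2/8 + x/2 + O(x^4).
The coefficient of x^3 is 1/3.

Final answer: 1/3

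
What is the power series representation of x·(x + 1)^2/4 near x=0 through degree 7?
x^3/4 + x^2/2 + x/4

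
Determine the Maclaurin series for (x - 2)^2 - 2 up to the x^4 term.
x^2 - 4·x + 2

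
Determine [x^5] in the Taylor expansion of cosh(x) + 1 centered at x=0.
Expand to order 5: cosh(x) + 1 = x^4/24 + x^2/2 + 2 + O(x^6).
The coefficient of x^5 is 0.

Final answer: 0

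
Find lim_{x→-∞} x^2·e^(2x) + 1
The product is a 0·∞ indeterminate form at x → -∞.
Rewrite the product as x^2 / e^(-2x) (an ∞/∞ form) and apply L'Hôpital, or use the standard hierarchy e^(2|x|) ≫ |x^2| as x → -∞.
The indeterminate product → 0, so the limit = 1.

Final answer: 1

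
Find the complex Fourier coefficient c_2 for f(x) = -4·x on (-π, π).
Compute the real Fourier coefficients first: a_2 = 0, b_2 = 4.
Then c_2 = (a_2 − i·b_2)/2 = -2·i.

Final answer: -2·i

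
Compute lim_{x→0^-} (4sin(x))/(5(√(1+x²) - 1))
Both numerator and denominator → 0 as x → 0^-; this is a 0/0 indeterminate form.
Expand each to leading order near x = 0: numerator ~ 4·x, denominator ~ 5·x^2/2.
The limit of the ratio is -∞.

Final answer: -∞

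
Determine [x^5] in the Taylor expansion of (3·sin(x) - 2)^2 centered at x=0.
Expand to order 5: (3·sin(x) - 2)^2 = -x^5/10 - 3·x^4 + 2·x^3 + 9·x^2 - 12·x + 4 + O(x^6).
The coefficient of x^5 is -1/10.

Final answer: -1/10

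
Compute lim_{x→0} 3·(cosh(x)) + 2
Direct substitution at x = 0 gives 5.

Final answer: 5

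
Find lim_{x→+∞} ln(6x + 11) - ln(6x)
This is an ∞ − ∞ indeterminate form.
Combine the logarithms: ln(6x+11) − ln(6x) = ln((6x+11)/(6x)) = ln(1 + 11/(6x)) → ln(1) = 0.
Limit = 0.

Final answer: 0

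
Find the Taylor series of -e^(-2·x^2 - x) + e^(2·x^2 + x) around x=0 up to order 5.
241·x^5/60 + 2·x^4 + x^3/3 + 4·x^2 + 2·x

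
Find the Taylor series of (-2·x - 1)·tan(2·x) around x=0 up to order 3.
-8·x^3/3 - 4·x^2 - 2·x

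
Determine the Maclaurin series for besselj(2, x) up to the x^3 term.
x^2/8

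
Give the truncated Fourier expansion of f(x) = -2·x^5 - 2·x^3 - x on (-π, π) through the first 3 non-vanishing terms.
(-458 - 4·π^4 + 76·π^2)·sin(x) + (-8·π^2 + 13 + 2·π^4)·sin(2·x) + (-4·π^4/3 - 142/81 + 44·π^2/27)·sin(3·x)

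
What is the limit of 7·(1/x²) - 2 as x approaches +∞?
Evaluate the dominant behaviour as x → +∞; each term tends to a finite value or vanishes.
Limit = -2.

Final answer: -2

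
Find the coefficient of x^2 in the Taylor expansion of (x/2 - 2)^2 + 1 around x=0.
Expand to order 2: (x/2 - 2)^2 + 1 = x^2/4 - 2·x + 5 + O(x^3).
The coefficient of x^2 is 1/4.

Final answer: 1/4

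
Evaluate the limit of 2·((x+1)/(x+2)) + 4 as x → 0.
Direct substitution at x = 0 gives 5.

Final answer: 5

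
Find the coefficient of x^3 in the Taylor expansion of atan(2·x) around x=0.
Expand to order 3: atan(2·x) = -8·x^3/3 + 2·x + O(x^4).
The coefficient of x^3 is -8/3.

Final answer: -8/3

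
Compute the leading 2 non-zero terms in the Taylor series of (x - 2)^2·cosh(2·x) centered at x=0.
4 - 4·x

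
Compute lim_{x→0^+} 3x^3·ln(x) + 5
The product is a 0·∞ indeterminate form at x → 0⁺.
Rewrite the product as 3·ln(x) / x^(-3) and apply L'Hôpital, or use the standard hierarchy x^(-3) ≫ |ln x| as x → 0⁺.
The indeterminate product → 0, so the limit = 5.

Final answer: 5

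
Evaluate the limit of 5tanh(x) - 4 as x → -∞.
Evaluate the dominant behaviour as x → -∞; each term tends to a finite value or vanishes.
Limit = -9.

Final answer: -9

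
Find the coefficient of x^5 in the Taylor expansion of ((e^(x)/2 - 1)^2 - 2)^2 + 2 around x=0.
Expand to order 5: ((e^(x)/2 - 1)^2 - 2)^2 + 2 = -79·x^5/240 - 29·x^4/48 - 7·x^3/12 + x^2/4 + 7·x/4 + 81/16 + O(x^6).
The coefficient of x^5 is -79/240.

Final answer: -79/240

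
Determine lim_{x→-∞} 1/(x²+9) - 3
Evaluate the dominant behaviour as x → -∞; each term tends to a finite value or vanishes.
Limit = -3.

Final answer: -3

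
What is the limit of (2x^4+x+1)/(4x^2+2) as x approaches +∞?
This is an ∞/∞ indeterminate form as x → +∞.
Divide numerator and denominator by x^4 and let the lower-order terms vanish; the numerator's degree 4 exceeds the denominator's degree 2, so the quotient diverges.
Limit = ∞.

Final answer: ∞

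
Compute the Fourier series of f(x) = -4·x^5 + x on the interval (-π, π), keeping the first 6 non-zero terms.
(-958 - 8·π^4 + 160·π^2)·sin(x) + (-20·π^2 + 29 + 4·π^4)·sin(2·x) + (-8·π^4/3 - 266/81 + 160·π^2/27)·sin(3·x) + (-5·π^2/2 + 7/16 + 2·π^4)·sin(4·x) + (-8·π^4/5 + 58/625 + 32·π^2/25)·sin(5·x) + (-20·π^2/27 - 17/81 + 4·π^4/3)·sin(6·x)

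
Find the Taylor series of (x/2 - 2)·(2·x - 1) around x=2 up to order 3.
-3 - (x - 2)/2 + (x - 2)^2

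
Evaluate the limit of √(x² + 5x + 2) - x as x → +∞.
This is an ∞ − ∞ indeterminate form.
Multiply and divide by the conjugate √(x²+5x + 2) + x; the x² terms cancel, leaving (5x + 2)/(√(x²+5x + 2)+x) → 5/2.
Limit = 5/2.

Final answer: 5/2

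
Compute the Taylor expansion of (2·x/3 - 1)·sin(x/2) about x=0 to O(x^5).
-x^4/72 + x^3/48 + x^2/3 - x/2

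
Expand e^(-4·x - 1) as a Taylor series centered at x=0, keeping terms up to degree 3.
-32·x^3·e^(-1)/3 + 8·x^2·e^(-1) - 4·x·e^(-1) + e^(-1)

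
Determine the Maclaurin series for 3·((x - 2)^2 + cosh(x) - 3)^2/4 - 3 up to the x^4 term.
29·x^4/16 - 9·x^3 + 33·x^2/2 - 12·x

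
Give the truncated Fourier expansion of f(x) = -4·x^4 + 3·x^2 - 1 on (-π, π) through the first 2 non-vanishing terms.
(-204 + 32·π^2)·cos(x) - 4·π^4/5 - 1 + π^2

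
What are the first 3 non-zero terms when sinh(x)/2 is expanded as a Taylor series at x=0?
x^5/240 + x^3/12 + x/2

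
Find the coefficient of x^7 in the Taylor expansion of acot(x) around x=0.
Expand to order 7: acot(x) = x^7/7 - x^5/5 + x^3/3 - x + π/2 + O(x^8).
The coefficient of x^7 is 1/7.

Final answer: 1/7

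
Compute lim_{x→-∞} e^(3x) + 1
Evaluate the dominant behaviour as x → -∞; each term tends to a finite value or vanishes.
Limit = 1.

Final answer: 1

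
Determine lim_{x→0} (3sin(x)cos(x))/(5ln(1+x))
Both numerator and denominator → 0 as x → 0; this is a 0/0 indeterminate form.
Expand each to leading order near x = 0: numerator ~ 3·x, denominator ~ 5·x.
The limit of the ratio is 3/5.

Final answer: 3/5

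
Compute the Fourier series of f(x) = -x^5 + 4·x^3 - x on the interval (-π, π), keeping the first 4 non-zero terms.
(-290 - 2·π^4 + 48·π^2)·sin(x) + (-9·π^2 + 29/2 + π^4)·sin(2·x) + (-2·π^4/3 - 278/81 + 112·π^2/27)·sin(3·x) + (-21·π^2/8 + 95/64 + π^4/2)·sin(4·x)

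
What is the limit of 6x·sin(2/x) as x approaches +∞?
As x → +∞: let u = 2/x → 0⁺; then 6·x·sin(2/x) = 6·2·sin(u)/u → 6·2·1 = 12.
Limit = 12.

Final answer: 12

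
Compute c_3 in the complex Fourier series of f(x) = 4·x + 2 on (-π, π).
Compute the real Fourier coefficients first: a_3 = 0, b_3 = 8/3.
Then c_3 = (a_3 − i·b_3)/2 = -4·i/3.

Final answer: -4·i/3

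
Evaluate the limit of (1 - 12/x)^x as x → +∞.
As x → +∞: this is the defining limit (1 - 12/x)^x → e^(-12).
Limit = e^(-12).

Final answer: e^(-12)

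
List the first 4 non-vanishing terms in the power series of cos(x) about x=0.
-x^6/720 + x^4/24 - x^2/2 + 1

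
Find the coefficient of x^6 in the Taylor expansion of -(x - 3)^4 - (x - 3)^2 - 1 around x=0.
Expand to order 6: -(x - 3)^4 - (x - 3)^2 - 1 = -x^4 + 12·x^3 - 55·x^2 + 114·x - 91 + O(x^7).
The coefficient of x^6 is 0.

Final answer: 0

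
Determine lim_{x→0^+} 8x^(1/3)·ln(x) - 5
The product is a 0·∞ indeterminate form at x → 0⁺.
Rewrite the product as 8·ln(x) / x^(-1/3) and apply L'Hôpital, or use the standard hierarchy x^(-1/3) ≫ |ln x| as x → 0⁺.
The indeterminate product → 0, so the limit = -5.

Final answer: -5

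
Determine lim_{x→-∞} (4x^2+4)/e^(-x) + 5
The quotient is an ∞/∞ indeterminate form as x → -∞.
Compare growth rates of the dominant terms (exponentials ≫ polynomials ≫ logarithms), or apply L'Hôpital's rule; the quotient → 0.
Adding the constant: 0 + 5 = 5. Limit = 5.

Final answer: 5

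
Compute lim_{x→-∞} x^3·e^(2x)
This is a 0·∞ indeterminate form at x → -∞.
Rewrite the product as x^3 / e^(-2x) (an ∞/∞ form) and apply L'Hôpital, or use the standard hierarchy e^(2|x|) ≫ |x^3| as x → -∞.
The indeterminate product → 0, so the limit = 0.

Final answer: 0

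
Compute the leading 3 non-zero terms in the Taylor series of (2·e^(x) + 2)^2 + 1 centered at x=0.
12·x^2 + 16·x + 17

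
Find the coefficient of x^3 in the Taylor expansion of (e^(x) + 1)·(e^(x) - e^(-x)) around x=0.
Expand to order 3: (e^(x) + 1)·(e^(x) - e^(-x)) = 5·x^3/3 + 2·x^2 + 4·x + O(x^4).
The coefficient of x^3 is 5/3.

Final answer: 5/3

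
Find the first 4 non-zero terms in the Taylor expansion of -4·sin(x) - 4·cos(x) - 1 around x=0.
2·x^3/3 + 2·x^2 - 4·x - 5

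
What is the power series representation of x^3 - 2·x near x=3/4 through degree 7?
-69/64 - 5·(x - 3/4)/16 + 9·(x - 3/4)^2/4 + (x - 3/4)^3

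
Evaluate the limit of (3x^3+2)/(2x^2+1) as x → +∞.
This is an ∞/∞ indeterminate form as x → +∞.
Divide numerator and denominator by x^3 and let the lower-order terms vanish; the numerator's degree 3 exceeds the denominator's degree 2, so the quotient diverges.
Limit = ∞.

Final answer: ∞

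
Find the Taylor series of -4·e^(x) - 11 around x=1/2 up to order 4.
-11 - 4·e^(1/2) - 4·e^(1/2)·(x - 1/2) - 2·e^(1/2)·(x - 1/2)^2 - 2·e^(1/2)·(x - 1/2)^3/3 - e^(1/2)·(x - 1/2)^4/6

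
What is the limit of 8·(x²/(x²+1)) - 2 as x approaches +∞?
Evaluate the dominant behaviour as x → +∞; each term tends to a finite value or vanishes.
Limit = 6.

Final answer: 6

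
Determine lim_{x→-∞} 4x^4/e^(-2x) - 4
The quotient is an ∞/∞ indeterminate form as x → -∞.
Compare growth rates of the dominant terms (exponentials ≫ polynomials ≫ logarithms), or apply L'Hôpital's rule; the quotient → 0.
Adding the constant: 0 - 4 = -4. Limit = -4.

Final answer: -4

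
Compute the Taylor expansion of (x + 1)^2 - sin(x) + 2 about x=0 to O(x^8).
x^7/5040 - x^5/120 + x^3/6 + x^2 + x + 3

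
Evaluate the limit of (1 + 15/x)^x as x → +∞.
As x → +∞: this is the defining limit (1 + 15/x)^x → e^15.
Limit = e^(15).

Final answer: e^(15)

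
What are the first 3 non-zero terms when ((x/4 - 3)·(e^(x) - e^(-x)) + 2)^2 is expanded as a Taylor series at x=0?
38·x^2 - 24·x + 4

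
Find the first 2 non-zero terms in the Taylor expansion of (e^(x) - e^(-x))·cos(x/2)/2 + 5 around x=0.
x + 5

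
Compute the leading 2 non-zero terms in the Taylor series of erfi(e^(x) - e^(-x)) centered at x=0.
6·x^3/√(π) + 4·x/√(π)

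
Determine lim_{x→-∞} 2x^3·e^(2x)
This is a 0·∞ indeterminate form at x → -∞.
Rewrite the product as 2x^3 / e^(-2x) (an ∞/∞ form) and apply L'Hôpital, or use the standard hierarchy e^(2|x|) ≫ |x^3| as x → -∞.
The indeterminate product → 0, so the limit = 0.

Final answer: 0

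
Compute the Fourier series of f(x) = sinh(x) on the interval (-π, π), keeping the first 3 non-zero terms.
sin(x)·sinh(π)/π - 4·sin(2·x)·sinh(π)/(5·π) + 3·sin(3·x)·sinh(π)/(5·π)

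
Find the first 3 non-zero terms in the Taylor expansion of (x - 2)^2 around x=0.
x^2 - 4·x + 4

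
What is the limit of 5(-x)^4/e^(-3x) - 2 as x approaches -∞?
The quotient is an ∞/∞ indeterminate form as x → -∞.
Compare growth rates of the dominant terms (exponentials ≫ polynomials ≫ logarithms), or apply L'Hôpital's rule; the quotient → 0.
Adding the constant: 0 - 2 = -2. Limit = -2.

Final answer: -2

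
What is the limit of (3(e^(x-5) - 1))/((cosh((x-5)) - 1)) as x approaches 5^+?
Both numerator and denominator → 0 as x → 5^+; this is a 0/0 indeterminate form.
Expand each to leading order near x = 5: numerator ~ 3·(x - 5), denominator ~ (x - 5)^2/2.
The limit of the ratio is ∞.

Final answer: ∞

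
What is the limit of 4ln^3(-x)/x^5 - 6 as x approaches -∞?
The quotient is an ∞/∞ indeterminate form as x → -∞.
Compare growth rates of the dominant terms (exponentials ≫ polynomials ≫ logarithms), or apply L'Hôpital's rule; the quotient → 0.
Adding the constant: 0 - 6 = -6. Limit = -6.

Final answer: -6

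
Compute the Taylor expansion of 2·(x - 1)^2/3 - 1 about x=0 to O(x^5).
2·x^2/3 - 4·x/3 - 1/3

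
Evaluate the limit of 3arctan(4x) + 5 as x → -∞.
Evaluate the dominant behaviour as x → -∞; each term tends to a finite value or vanishes.
Limit = 5 - 3·π/2.

Final answer: 5 - 3·π/2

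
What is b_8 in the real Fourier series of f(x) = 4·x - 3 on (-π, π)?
b_8 = (1/π) ∫_{-π}^{π} f(x)·sin(8x) dx.
Evaluate the integral (use parity and integration by parts as needed): b_8 = -1.

Final answer: -1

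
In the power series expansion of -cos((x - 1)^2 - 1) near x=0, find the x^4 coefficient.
Expand to order 4: -cos((x - 1)^2 - 1) = -x^4/6 - 2·x^3 + 2·x^2 - 1 + O(x^5).
The coefficient of x^4 is -1/6.

Final answer: -1/6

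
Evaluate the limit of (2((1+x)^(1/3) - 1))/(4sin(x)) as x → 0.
Both numerator and denominator → 0 as x → 0; this is a 0/0 indeterminate form.
Expand each to leading order near x = 0: numerator ~ 2·x/3, denominator ~ 4·x.
The limit of the ratio is 1/6.

Final answer: 1/6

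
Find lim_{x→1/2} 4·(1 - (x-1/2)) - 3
Direct substitution at x = 1/2 gives 1.

Final answer: 1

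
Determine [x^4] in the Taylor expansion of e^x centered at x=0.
Expand to order 4: e^x = x^4/24 + x^3/6 + x^2/2 + x + 1 + O(x^5).
The coefficient of x^4 is 1/24.

Final answer: 1/24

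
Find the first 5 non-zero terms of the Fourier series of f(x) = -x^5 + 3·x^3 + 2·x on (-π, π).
(-272 - 2·π^4 + 46·π^2)·sin(x) + (-8·π^2 + 10 + π^4)·sin(2·x) + (-2·π^4/3 - 80/81 + 94·π^2/27)·sin(3·x) + (-17·π^2/8 - 13/64 + π^4/2)·sin(4·x) + (-2·π^4/5 + 272/625 + 38·π^2/25)·sin(5·x)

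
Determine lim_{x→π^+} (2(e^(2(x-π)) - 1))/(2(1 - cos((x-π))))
Both numerator and denominator → 0 as x → π^+; this is a 0/0 indeterminate form.
Expand each to leading order near x = π: numerator ~ 4·(x - π), denominator ~ (x - π)^2.
The limit of the ratio is ∞.

Final answer: ∞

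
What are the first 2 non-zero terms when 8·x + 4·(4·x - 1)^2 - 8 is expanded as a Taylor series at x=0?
-24·x - 4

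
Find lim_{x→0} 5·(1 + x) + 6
Direct substitution at x = 0 gives 11.

Final answer: 11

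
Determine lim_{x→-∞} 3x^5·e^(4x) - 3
The product is a 0·∞ indeterminate form at x → -∞.
Rewrite the product as 3x^5 / e^(-4x) (an ∞/∞ form) and apply L'Hôpital, or use the standard hierarchy e^(4|x|) ≫ |x^5| as x → -∞.
The indeterminate product → 0, so the limit = -3.

Final answer: -3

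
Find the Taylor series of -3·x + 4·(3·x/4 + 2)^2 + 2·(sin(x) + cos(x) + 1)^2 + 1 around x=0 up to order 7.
-13·x^7/252 - x^6/180 + 17·x^5/30 + x^4/6 - 10·x^3/3 + x^2/4 + 17·x + 25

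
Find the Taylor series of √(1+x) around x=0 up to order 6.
-21·x^6/1024 + 7·x^5/256 - 5·x^4/128 + x^3/16 - x^2/8 + x/2 + 1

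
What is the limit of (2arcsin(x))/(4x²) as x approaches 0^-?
Both numerator and denominator → 0 as x → 0^-; this is a 0/0 indeterminate form.
Expand each to leading order near x = 0: numerator ~ 2·x, denominator ~ 4·x^2.
The limit of the ratio is -∞.

Final answer: -∞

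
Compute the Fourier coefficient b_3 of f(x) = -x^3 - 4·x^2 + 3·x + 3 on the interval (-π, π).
b_3 = (1/π) ∫_{-π}^{π} f(x)·sin(3x) dx.
Evaluate the integral (use parity and integration by parts as needed): b_3 = 22/9 - 2·π^2/3.

Final answer: 22/9 - 2·π^2/3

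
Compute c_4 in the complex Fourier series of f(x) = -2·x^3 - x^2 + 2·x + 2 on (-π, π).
Compute the real Fourier coefficients first: a_4 = -1/4, b_4 = -11/8 + π^2.
Then c_4 = (a_4 − i·b_4)/2 = -1/8 - i·π^2/2 + 11·i/16.

Final answer: -1/8 - i·π^2/2 + 11·i/16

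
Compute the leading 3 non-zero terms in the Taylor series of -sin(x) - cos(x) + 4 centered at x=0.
x^2/2 - x + 3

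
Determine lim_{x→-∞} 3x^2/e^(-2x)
This is an ∞/∞ indeterminate form as x → -∞.
Compare growth rates of the dominant terms (exponentials ≫ polynomials ≫ logarithms), or apply L'Hôpital's rule; the quotient → 0.
Limit = 0.

Final answer: 0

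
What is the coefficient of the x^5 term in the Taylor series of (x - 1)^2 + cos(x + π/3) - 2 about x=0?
Expand to order 5: (x - 1)^2 + cos(x + π/3) - 2 = -√(3)·x^5/240 + x^4/48 + √(3)·x^3/12 + 3·x^2/4 + x·(-2 - √(3)/2) - 1/2 + O(x^6).
The coefficient of x^5 is -√(3)/240.

Final answer: -√(3)/240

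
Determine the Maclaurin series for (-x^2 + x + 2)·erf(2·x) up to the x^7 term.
-1952·x^7/(105·√(π)) + 32·x^6/(5·√(π)) + 272·x^5/(15·√(π)) - 16·x^4/(3·√(π)) - 44·x^3/(3·√(π)) + 4·x^2/√(π) + 8·x/√(π)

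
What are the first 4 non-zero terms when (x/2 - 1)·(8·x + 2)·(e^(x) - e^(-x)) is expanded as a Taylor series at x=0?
-7·x^4/3 + 22·x^3/3 - 14·x^2 - 4·x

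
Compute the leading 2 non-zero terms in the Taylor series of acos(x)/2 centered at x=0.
-x/2 + π/4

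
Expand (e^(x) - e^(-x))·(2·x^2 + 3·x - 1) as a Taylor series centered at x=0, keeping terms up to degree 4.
x^4 + 11·x^3/3 + 6·x^2 - 2·x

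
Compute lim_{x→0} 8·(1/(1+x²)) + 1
Direct substitution at x = 0 gives 9.

Final answer: 9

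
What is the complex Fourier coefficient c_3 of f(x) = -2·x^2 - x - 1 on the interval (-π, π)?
Compute the real Fourier coefficients first: a_3 = 8/9, b_3 = -2/3.
Then c_3 = (a_3 − i·b_3)/2 = 4/9 + i/3.

Final answer: 4/9 + i/3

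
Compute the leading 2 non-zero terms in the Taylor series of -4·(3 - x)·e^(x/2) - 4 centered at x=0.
-2·x - 16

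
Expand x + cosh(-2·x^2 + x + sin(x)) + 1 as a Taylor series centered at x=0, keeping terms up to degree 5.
-7·x^5/3 + 7·x^4/3 - 4·x^3 + 2·x^2 + x + 2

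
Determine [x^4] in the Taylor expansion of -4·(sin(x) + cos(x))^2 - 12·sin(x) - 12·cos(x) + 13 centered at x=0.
Expand to order 4: -4·(sin(x) + cos(x))^2 - 12·sin(x) - 12·cos(x) + 13 = -x^4/2 + 22·x^3/3 + 6·x^2 - 20·x - 3 + O(x^5).
The coefficient of x^4 is -1/2.

Final answer: -1/2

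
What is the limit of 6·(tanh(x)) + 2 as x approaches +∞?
Evaluate the dominant behaviour as x → +∞; each term tends to a finite value or vanishes.
Limit = 8.

Final answer: 8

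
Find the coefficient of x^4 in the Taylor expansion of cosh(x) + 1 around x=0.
Expand to order 4: cosh(x) + 1 = x^4/24 + x^2/2 + 2 + O(x^5).
The coefficient of x^4 is 1/24.

Final answer: 1/24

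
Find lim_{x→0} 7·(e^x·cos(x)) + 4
Direct substitution at x = 0 gives 11.

Final answer: 11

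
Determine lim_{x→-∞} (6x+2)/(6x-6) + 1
Evaluate the dominant behaviour as x → -∞; each term tends to a finite value or vanishes.
Limit = 2.

Final answer: 2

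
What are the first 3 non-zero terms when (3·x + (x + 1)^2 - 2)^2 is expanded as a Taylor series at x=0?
23·x^2 - 10·x + 1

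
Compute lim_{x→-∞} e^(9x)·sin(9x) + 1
Evaluate the dominant behaviour as x → -∞; each term tends to a finite value or vanishes.
Limit = 1.

Final answer: 1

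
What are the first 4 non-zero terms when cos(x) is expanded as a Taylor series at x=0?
-x^6/720 + x^4/24 - x^2/2 + 1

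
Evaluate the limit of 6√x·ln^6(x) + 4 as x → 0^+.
The product is a 0·∞ indeterminate form at x → 0⁺.
Rewrite the product as 6·ln^6(x) / x^(-1/2) and apply L'Hôpital, or use the standard hierarchy x^(-1/2) ≫ |ln x|^6 as x → 0⁺.
The indeterminate product → 0, so the limit = 4.

Final answer: 4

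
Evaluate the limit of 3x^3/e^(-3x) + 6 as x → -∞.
The quotient is an ∞/∞ indeterminate form as x → -∞.
Compare growth rates of the dominant terms (exponentials ≫ polynomials ≫ logarithms), or apply L'Hôpital's rule; the quotient → 0.
Adding the constant: 0 + 6 = 6. Limit = 6.

Final answer: 6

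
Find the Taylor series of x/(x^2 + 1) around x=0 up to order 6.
x^5 - x^3 + x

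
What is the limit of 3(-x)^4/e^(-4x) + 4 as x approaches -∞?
The quotient is an ∞/∞ indeterminate form as x → -∞.
Compare growth rates of the dominant terms (exponentials ≫ polynomials ≫ logarithms), or apply L'Hôpital's rule; the quotient → 0.
Adding the constant: 0 + 4 = 4. Limit = 4.

Final answer: 4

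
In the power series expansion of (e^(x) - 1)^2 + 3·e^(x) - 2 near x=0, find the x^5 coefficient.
Expand to order 5: (e^(x) - 1)^2 + 3·e^(x) - 2 = 11·x^5/40 + 17·x^4/24 + 3·x^3/2 + 5·x^2/2 + 3·x + 1 + O(x^6).
The coefficient of x^5 is 11/40.

Final answer: 11/40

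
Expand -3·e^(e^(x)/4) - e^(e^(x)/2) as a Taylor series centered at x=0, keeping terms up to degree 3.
x^3·(-11·e^(1/2)/48 - 29·e^(1/4)/128) + x^2·(-3·e^(1/2)/8 - 15·e^(1/4)/32) + x·(-3·e^(1/4)/4 - e^(1/2)/2) - 3·e^(1/4) - e^(1/2)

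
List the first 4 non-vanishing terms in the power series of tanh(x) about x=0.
-17·x^7/315 + 2·x^5/15 - x^3/3 + x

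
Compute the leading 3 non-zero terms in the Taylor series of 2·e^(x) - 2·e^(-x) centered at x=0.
x^5/30 + 2·x^3/3 + 4·x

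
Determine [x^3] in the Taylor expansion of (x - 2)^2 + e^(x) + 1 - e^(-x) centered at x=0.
Expand to order 3: (x - 2)^2 + e^(x) + 1 - e^(-x) = x^3/3 + x^2 - 2·x + 5 + O(x^4).
The coefficient of x^3 is 1/3.

Final answer: 1/3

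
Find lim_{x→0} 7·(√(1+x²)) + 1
Direct substitution at x = 0 gives 8.

Final answer: 8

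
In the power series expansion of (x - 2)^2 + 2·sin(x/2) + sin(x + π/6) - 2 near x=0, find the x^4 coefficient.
Expand to order 4: (x - 2)^2 + 2·sin(x/2) + sin(x + π/6) - 2 = x^4/48 + x^3·(-√(3)/12 - 1/24) + 3·x^2/4 + x·(-3 + √(3)/2) + 5/2 + O(x^5).
The coefficient of x^4 is 1/48.

Final answer: 1/48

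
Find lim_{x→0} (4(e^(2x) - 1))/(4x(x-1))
Both numerator and denominator → 0 as x → 0; this is a 0/0 indeterminate form.
Expand each to leading order near x = 0: numerator ~ 8·x, denominator ~ -4·x.
The limit of the ratio is -2.

Final answer: -2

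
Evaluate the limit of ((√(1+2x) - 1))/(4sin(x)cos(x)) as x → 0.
Both numerator and denominator → 0 as x → 0; this is a 0/0 indeterminate form.
Expand each to leading order near x = 0: numerator ~ x, denominator ~ 4·x.
The limit of the ratio is 1/4.

Final answer: 1/4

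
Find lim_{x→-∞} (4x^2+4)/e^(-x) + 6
The quotient is an ∞/∞ indeterminate form as x → -∞.
Compare growth rates of the dominant terms (exponentials ≫ polynomials ≫ logarithms), or apply L'Hôpital's rule; the quotient → 0.
Adding the constant: 0 + 6 = 6. Limit = 6.

Final answer: 6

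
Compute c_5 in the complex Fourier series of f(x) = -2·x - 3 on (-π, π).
Compute the real Fourier coefficients first: a_5 = 0, b_5 = -4/5.
Then c_5 = (a_5 − i·b_5)/2 = 2·i/5.

Final answer: 2·i/5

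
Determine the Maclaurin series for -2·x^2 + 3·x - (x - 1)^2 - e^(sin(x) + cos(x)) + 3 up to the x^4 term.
5·e·x^4/24 + e·x^3/2 - 3·x^2 + x·(5 - e) - e + 2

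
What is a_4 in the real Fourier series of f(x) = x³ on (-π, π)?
a_4 = (1/π) ∫_{-π}^{π} f(x)·cos(4x) dx.
Evaluate the integral (use parity and integration by parts as needed): a_4 = 0.

Final answer: 0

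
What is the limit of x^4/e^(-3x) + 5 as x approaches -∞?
The quotient is an ∞/∞ indeterminate form as x → -∞.
Compare growth rates of the dominant terms (exponentials ≫ polynomials ≫ logarithms), or apply L'Hôpital's rule; the quotient → 0.
Adding the constant: 0 + 5 = 5. Limit = 5.

Final answer: 5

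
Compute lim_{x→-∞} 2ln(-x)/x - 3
The quotient is an ∞/∞ indeterminate form as x → -∞.
Compare growth rates of the dominant terms (exponentials ≫ polynomials ≫ logarithms), or apply L'Hôpital's rule; the quotient → 0.
Adding the constant: 0 - 3 = -3. Limit = -3.

Final answer: -3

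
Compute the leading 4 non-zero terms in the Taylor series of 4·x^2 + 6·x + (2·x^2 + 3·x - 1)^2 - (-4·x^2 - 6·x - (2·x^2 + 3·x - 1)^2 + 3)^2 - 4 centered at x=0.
-61·x^4 + 60·x^3 + 45·x^2 - 7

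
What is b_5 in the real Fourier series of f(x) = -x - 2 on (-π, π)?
b_5 = (1/π) ∫_{-π}^{π} f(x)·sin(5x) dx.
Evaluate the integral (use parity and integration by parts as needed): b_5 = -2/5.

Final answer: -2/5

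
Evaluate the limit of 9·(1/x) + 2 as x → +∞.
Evaluate the dominant behaviour as x → +∞; each term tends to a finite value or vanishes.
Limit = 2.

Final answer: 2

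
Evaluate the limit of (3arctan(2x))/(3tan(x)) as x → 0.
Both numerator and denominator → 0 as x → 0; this is a 0/0 indeterminate form.
Expand each to leading order near x = 0: numerator ~ 6·x, denominator ~ 3·x.
The limit of the ratio is 2.

Final answer: 2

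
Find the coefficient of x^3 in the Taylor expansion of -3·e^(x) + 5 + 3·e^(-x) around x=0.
Expand to order 3: -3·e^(x) + 5 + 3·e^(-x) = -x^3 - 6·x + 5 + O(x^4).
The coefficient of x^3 is -1.

Final answer: -1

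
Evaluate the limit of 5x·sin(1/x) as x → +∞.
As x → +∞: let u = 1/x → 0⁺; then 5·x·sin(1/x) = 5·1·sin(u)/u → 5·1·1 = 5.
Limit = 5.

Final answer: 5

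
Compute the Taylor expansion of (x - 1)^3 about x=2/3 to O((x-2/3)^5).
-1/27 + (x - 2/3)/3 - (x - 2/3)^2 + (x - 2/3)^3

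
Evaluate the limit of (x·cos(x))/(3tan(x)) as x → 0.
Both numerator and denominator → 0 as x → 0; this is a 0/0 indeterminate form.
Expand each to leading order near x = 0: numerator ~ x, denominator ~ 3·x.
The limit of the ratio is 1/3.

Final answer: 1/3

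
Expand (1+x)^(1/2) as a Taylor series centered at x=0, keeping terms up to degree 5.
7·x^5/256 - 5·x^4/128 + x^3/16 - x^2/8 + x/2 + 1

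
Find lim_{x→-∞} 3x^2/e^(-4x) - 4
The quotient is an ∞/∞ indeterminate form as x → -∞.
Compare growth rates of the dominant terms (exponentials ≫ polynomials ≫ logarithms), or apply L'Hôpital's rule; the quotient → 0.
Adding the constant: 0 - 4 = -4. Limit = -4.

Final answer: -4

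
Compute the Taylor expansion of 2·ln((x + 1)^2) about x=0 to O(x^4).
4·x^3/3 - 2·x^2 + 4·x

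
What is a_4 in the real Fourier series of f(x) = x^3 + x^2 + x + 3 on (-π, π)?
a_4 = (1/π) ∫_{-π}^{π} f(x)·cos(4x) dx.
Evaluate the integral (use parity and integration by parts as needed): a_4 = 1/4.

Final answer: 1/4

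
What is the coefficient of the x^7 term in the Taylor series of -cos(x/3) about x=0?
Expand to order 7: -cos(x/3) = x^6/524880 - x^4/1944 + x^2/18 - 1 + O(x^8).
The coefficient of x^7 is 0.

Final answer: 0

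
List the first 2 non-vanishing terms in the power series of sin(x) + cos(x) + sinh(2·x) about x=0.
3·x + 1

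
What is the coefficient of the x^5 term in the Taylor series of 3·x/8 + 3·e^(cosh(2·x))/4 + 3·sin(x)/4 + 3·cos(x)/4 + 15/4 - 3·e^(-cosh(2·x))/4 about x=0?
1/160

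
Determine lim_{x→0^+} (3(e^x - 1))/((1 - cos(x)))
Both numerator and denominator → 0 as x → 0^+; this is a 0/0 indeterminate form.
Expand each to leading order near x = 0: numerator ~ 3·x, denominator ~ x^2/2.
The limit of the ratio is ∞.

Final answer: ∞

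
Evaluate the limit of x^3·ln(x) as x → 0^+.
This is a 0·∞ indeterminate form at x → 0⁺.
Rewrite the product as ln(x) / x^(-3) and apply L'Hôpital, or use the standard hierarchy x^(-3) ≫ |ln x| as x → 0⁺.
The indeterminate product → 0, so the limit = 0.

Final answer: 0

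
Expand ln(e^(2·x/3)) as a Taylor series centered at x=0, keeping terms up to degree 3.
2·x/3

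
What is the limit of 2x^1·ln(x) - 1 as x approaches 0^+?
The product is a 0·∞ indeterminate form at x → 0⁺.
Rewrite the product as 2·ln(x) / x^(-1) and apply L'Hôpital, or use the standard hierarchy x^(-1) ≫ |ln x| as x → 0⁺.
The indeterminate product → 0, so the limit = -1.

Final answer: -1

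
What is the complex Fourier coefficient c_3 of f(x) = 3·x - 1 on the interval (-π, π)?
Compute the real Fourier coefficients first: a_3 = 0, b_3 = 2.
Then c_3 = (a_3 − i·b_3)/2 = -i.

Final answer: -i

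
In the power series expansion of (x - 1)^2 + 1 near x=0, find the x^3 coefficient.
Expand to order 3: (x - 1)^2 + 1 = x^2 - 2·x + 2 + O(x^4).
The coefficient of x^3 is 0.

Final answer: 0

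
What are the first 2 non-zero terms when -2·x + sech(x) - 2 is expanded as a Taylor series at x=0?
-2·x - 1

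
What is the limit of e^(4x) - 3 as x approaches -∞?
Evaluate the dominant behaviour as x → -∞; each term tends to a finite value or vanishes.
Limit = -3.

Final answer: -3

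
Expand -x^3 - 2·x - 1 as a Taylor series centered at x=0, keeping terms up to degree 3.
-x^3 - 2·x - 1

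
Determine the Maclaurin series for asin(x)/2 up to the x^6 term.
3·x^5/80 + x^3/12 + x/2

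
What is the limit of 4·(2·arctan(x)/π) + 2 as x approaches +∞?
Evaluate the dominant behaviour as x → +∞; each term tends to a finite value or vanishes.
Limit = 6.

Final answer: 6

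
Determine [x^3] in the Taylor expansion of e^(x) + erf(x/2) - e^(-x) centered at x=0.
Expand to order 3: e^(x) + erf(x/2) - e^(-x) = x^3·(1/3 - 1/(12·√(π))) + x·(1/√(π) + 2) + O(x^4).
The coefficient of x^3 is 1/3 - 1/(12·√(π)).

Final answer: 1/3 - 1/(12·√(π))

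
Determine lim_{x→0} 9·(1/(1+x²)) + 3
Direct substitution at x = 0 gives 12.

Final answer: 12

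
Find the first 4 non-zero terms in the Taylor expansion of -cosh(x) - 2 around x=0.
-x^6/720 - x^4/24 - x^2/2 - 3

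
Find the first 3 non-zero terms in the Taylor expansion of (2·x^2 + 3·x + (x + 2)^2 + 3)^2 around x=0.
91·x^2 + 98·x + 49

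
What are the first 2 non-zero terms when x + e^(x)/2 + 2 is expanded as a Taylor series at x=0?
3·x/2 + 5/2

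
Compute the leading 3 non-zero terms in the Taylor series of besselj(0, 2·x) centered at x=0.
x^4/4 - x^2 + 1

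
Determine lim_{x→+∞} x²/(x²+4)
Evaluate the dominant behaviour as x → +∞; each term tends to a finite value or vanishes.
Limit = 1.

Final answer: 1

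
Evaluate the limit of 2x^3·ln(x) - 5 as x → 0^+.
The product is a 0·∞ indeterminate form at x → 0⁺.
Rewrite the product as 2·ln(x) / x^(-3) and apply L'Hôpital, or use the standard hierarchy x^(-3) ≫ |ln x| as x → 0⁺.
The indeterminate product → 0, so the limit = -5.

Final answer: -5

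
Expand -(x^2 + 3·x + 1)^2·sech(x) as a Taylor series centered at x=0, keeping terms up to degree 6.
-1229·x^6/720 + 7·x^5/4 + 103·x^4/24 - 3·x^3 - 21·x^2/2 - 6·x - 1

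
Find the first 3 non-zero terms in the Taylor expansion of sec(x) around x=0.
5·x^4/24 + x^2/2 + 1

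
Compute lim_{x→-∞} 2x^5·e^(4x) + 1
The product is a 0·∞ indeterminate form at x → -∞.
Rewrite the product as 2x^5 / e^(-4x) (an ∞/∞ form) and apply L'Hôpital, or use the standard hierarchy e^(4|x|) ≫ |x^5| as x → -∞.
The indeterminate product → 0, so the limit = 1.

Final answer: 1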